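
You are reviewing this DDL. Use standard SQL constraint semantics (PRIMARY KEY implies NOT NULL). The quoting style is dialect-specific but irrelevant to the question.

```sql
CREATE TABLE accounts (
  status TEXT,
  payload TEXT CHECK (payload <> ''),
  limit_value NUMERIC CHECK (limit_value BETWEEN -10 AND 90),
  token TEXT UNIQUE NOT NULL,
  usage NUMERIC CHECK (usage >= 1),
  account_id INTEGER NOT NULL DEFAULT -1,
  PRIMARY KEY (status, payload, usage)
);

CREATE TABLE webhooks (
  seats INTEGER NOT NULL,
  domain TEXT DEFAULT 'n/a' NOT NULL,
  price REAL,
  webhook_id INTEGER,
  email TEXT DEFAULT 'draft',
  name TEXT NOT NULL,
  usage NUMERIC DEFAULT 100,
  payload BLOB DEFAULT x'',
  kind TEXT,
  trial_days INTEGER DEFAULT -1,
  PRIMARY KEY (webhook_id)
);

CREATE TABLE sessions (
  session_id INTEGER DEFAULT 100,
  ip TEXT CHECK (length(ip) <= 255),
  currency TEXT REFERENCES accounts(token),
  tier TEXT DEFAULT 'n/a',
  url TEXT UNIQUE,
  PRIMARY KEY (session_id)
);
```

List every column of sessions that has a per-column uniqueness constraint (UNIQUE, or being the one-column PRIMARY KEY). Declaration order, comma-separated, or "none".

- session_id: single-column PRIMARY KEY → unique.
- ip: no UNIQUE or single-column PK constraint.
- currency: no UNIQUE or single-column PK constraint.
- tier: no UNIQUE or single-column PK constraint.
- url: declared UNIQUE → unique.

session_id, url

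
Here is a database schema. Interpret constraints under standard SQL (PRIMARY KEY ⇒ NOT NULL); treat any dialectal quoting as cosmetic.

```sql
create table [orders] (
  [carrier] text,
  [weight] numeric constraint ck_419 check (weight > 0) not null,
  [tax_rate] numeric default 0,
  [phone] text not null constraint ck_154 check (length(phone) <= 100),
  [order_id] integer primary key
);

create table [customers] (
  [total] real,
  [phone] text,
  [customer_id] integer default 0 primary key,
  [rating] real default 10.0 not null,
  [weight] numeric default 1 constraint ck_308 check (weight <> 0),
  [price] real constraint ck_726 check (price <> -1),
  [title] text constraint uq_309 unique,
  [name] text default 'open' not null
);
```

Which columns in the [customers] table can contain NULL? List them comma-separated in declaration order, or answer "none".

total, phone, weight, price, title

- total: no NOT NULL constraint applies → nullable.
- phone: no NOT NULL constraint applies → nullable.
- customer_id: part of the PRIMARY KEY, which implies NOT NULL → not nullable.
- rating: declared NOT NULL → not nullable.
- weight: CHECK does not forbid NULL (a CHECK constraint passes when its expression is NULL) → nullable.
- price: CHECK does not forbid NULL (a CHECK constraint passes when its expression is NULL) → nullable.
- title: UNIQUE does not imply NOT NULL → nullable.
- name: declared NOT NULL → not nullable.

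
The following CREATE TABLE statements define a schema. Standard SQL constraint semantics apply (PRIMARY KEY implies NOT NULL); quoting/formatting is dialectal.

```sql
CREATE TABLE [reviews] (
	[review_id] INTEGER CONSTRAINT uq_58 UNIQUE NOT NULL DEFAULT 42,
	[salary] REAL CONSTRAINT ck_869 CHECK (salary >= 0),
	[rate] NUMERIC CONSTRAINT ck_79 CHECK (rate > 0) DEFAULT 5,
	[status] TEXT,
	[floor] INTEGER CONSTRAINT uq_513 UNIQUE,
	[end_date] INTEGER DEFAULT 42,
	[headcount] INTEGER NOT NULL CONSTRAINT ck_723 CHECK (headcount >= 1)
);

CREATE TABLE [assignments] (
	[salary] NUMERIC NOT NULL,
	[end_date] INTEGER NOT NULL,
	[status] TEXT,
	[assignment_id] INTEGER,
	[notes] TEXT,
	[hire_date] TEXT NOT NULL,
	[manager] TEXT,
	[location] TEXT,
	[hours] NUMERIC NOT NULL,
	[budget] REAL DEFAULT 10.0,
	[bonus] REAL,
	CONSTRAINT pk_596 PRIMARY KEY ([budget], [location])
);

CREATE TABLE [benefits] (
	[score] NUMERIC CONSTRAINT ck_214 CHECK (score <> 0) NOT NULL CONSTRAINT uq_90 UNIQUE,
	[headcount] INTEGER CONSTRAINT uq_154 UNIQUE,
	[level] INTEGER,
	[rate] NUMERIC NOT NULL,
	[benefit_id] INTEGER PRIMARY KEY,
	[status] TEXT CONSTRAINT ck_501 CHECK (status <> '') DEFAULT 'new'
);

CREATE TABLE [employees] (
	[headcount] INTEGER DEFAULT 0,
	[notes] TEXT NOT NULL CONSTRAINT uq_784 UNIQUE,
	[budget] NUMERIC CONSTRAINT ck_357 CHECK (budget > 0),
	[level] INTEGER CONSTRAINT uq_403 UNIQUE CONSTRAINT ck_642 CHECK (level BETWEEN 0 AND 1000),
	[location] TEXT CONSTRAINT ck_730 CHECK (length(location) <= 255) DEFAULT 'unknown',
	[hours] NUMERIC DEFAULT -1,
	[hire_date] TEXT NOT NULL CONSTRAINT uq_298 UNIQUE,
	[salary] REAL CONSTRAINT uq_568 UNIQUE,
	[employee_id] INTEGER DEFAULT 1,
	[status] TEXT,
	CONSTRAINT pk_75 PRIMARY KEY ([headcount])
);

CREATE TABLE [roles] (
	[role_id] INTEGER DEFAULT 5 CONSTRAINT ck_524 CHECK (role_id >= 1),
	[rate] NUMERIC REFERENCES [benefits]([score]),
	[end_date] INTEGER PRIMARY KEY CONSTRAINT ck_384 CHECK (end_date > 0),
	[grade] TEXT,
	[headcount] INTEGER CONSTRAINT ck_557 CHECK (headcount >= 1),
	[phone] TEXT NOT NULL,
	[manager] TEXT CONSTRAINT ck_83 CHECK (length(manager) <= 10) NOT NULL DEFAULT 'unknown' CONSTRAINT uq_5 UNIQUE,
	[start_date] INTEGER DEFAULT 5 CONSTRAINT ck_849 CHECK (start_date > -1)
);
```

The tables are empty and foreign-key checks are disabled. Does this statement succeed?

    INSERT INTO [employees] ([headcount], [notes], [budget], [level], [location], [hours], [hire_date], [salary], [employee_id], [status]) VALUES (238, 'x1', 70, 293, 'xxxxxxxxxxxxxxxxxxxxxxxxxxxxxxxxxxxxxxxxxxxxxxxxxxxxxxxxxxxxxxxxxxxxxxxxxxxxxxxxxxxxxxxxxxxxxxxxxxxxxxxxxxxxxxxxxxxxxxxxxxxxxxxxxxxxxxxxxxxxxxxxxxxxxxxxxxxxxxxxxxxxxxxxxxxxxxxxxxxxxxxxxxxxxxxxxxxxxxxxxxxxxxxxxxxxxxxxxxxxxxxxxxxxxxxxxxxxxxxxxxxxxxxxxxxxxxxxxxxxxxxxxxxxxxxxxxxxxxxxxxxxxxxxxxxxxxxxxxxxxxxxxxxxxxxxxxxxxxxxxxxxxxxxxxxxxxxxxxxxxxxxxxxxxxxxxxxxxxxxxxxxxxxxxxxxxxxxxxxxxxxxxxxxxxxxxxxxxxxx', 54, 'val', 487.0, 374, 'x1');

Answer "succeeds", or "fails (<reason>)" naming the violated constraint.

fails (CHECK on location)

The value 'xxxxxxxxxxxxxxxxxxxxxxxxxxxxxxxxxxxxxxxxxxxxxxxxxxxxxxxxxxxxxxxxxxxxxxxxxxxxxxxxxxxxxxxxxxxxxxxxxxxxxxxxxxxxxxxxxxxxxxxxxxxxxxxxxxxxxxxxxxxxxxxxxxxxxxxxxxxxxxxxxxxxxxxxxxxxxxxxxxxxxxxxxxxxxxxxxxxxxxxxxxxxxxxxxxxxxxxxxxxxxxxxxxxxxxxxxxxxxxxxxxxxxxxxxxxxxxxxxxxxxxxxxxxxxxxxxxxxxxxxxxxxxxxxxxxxxxxxxxxxxxxxxxxxxxxxxxxxxxxxxxxxxxxxxxxxxxxxxxxxxxxxxxxxxxxxxxxxxxxxxxxxxxxxxxxxxxxxxxxxxxxxxxxxxxxxxxxxxxxx' for location violates CHECK (length(location) <= 255).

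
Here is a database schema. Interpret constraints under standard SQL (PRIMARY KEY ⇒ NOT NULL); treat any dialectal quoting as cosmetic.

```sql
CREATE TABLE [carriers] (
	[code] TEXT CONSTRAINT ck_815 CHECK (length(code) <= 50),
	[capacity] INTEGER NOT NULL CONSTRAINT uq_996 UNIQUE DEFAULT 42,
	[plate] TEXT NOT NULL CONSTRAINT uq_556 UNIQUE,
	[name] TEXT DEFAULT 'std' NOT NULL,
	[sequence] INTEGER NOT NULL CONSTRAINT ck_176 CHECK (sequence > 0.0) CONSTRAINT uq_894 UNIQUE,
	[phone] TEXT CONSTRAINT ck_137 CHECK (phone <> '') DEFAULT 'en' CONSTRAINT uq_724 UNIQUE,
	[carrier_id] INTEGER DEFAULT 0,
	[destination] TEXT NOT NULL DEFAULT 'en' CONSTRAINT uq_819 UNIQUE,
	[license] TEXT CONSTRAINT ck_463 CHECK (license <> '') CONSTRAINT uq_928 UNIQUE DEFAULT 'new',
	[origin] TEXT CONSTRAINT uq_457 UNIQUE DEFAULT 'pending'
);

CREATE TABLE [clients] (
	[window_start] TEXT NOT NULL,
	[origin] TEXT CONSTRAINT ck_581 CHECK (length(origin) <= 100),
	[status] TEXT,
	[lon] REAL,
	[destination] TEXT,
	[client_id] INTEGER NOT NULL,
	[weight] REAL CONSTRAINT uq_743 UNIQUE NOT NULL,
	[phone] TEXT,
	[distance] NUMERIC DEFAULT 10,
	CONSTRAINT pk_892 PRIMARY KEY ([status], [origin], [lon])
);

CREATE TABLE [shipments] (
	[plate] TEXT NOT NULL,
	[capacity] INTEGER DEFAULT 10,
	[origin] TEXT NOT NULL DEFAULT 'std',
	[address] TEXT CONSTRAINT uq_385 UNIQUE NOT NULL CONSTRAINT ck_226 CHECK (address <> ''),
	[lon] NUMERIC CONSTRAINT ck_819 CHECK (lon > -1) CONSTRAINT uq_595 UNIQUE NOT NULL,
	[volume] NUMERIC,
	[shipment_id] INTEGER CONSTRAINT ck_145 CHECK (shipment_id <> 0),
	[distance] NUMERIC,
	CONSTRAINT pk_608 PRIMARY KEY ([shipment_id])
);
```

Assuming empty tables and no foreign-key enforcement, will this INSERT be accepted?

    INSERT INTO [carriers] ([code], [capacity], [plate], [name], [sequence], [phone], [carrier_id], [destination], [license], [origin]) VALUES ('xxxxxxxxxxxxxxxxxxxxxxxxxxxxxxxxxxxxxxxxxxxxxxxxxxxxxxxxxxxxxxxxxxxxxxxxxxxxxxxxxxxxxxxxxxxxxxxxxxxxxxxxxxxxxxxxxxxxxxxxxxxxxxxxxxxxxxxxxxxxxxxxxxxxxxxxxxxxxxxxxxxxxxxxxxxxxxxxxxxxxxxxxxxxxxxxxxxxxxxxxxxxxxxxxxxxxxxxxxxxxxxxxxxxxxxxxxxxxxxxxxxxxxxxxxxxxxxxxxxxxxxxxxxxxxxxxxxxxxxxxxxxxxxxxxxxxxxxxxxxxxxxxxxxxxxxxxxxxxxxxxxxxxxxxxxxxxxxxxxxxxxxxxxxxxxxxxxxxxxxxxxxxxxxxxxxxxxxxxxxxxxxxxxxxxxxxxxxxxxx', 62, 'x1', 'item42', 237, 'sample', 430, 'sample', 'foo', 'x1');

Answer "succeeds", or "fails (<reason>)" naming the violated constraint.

fails (CHECK on code)

The value 'xxxxxxxxxxxxxxxxxxxxxxxxxxxxxxxxxxxxxxxxxxxxxxxxxxxxxxxxxxxxxxxxxxxxxxxxxxxxxxxxxxxxxxxxxxxxxxxxxxxxxxxxxxxxxxxxxxxxxxxxxxxxxxxxxxxxxxxxxxxxxxxxxxxxxxxxxxxxxxxxxxxxxxxxxxxxxxxxxxxxxxxxxxxxxxxxxxxxxxxxxxxxxxxxxxxxxxxxxxxxxxxxxxxxxxxxxxxxxxxxxxxxxxxxxxxxxxxxxxxxxxxxxxxxxxxxxxxxxxxxxxxxxxxxxxxxxxxxxxxxxxxxxxxxxxxxxxxxxxxxxxxxxxxxxxxxxxxxxxxxxxxxxxxxxxxxxxxxxxxxxxxxxxxxxxxxxxxxxxxxxxxxxxxxxxxxxxxxxxxx' for code violates CHECK (length(code) <= 50).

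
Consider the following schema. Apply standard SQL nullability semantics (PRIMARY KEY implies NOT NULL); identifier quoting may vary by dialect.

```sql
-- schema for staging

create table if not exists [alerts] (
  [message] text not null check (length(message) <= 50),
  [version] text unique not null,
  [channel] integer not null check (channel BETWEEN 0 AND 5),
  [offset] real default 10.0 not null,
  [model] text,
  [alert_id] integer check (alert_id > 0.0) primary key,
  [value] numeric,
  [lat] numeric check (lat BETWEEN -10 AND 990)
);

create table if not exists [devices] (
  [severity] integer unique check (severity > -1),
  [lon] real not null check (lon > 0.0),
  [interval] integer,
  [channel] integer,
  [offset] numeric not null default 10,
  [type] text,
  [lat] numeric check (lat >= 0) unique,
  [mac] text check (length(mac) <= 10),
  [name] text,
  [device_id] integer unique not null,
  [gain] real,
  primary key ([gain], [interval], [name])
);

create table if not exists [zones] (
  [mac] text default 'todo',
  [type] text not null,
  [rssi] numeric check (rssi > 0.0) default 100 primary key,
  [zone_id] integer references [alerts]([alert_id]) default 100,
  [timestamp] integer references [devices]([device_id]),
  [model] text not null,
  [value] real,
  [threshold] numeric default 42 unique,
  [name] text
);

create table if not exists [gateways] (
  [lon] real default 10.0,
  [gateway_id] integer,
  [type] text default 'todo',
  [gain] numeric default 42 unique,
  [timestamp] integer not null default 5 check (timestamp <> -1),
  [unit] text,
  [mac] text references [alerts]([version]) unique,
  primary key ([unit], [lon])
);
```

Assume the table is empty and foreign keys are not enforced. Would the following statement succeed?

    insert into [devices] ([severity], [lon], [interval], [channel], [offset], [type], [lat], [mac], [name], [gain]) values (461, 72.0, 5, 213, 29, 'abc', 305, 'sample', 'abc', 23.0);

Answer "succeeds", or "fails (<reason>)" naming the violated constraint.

fails (NOT NULL on device_id)

device_id is omitted from the column list and has no DEFAULT, so it would receive NULL.
But device_id is declared NOT NULL.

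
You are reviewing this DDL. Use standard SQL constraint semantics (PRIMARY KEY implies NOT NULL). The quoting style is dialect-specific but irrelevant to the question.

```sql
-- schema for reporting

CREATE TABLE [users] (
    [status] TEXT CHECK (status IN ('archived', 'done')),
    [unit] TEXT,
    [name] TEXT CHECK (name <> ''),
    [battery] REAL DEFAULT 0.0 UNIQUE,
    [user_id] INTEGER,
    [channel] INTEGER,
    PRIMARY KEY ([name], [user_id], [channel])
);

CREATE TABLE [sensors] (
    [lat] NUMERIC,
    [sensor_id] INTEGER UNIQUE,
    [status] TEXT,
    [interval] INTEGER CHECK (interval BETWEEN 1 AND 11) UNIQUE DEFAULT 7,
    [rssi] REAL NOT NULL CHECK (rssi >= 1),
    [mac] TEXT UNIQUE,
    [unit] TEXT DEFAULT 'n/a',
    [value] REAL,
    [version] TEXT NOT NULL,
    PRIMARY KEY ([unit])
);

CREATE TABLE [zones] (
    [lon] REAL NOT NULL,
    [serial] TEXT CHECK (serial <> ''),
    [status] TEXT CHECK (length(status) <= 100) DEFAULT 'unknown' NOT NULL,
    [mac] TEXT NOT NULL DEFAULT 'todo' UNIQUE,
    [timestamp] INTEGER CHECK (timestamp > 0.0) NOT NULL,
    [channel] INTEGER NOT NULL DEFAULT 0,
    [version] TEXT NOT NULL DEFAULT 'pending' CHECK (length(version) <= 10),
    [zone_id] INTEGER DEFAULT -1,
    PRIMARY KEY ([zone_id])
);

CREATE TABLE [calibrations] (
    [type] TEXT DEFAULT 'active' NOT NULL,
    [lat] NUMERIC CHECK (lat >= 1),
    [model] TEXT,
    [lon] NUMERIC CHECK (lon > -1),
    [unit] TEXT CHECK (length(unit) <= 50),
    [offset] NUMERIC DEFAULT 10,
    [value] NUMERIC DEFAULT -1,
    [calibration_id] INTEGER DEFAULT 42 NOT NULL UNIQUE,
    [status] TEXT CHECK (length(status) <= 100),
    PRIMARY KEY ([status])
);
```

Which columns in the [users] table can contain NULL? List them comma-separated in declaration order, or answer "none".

status, unit, battery

- status: CHECK does not forbid NULL (a CHECK constraint passes when its expression is NULL) → nullable.
- unit: no NOT NULL constraint applies → nullable.
- name: part of the PRIMARY KEY, which implies NOT NULL → not nullable.
- battery: UNIQUE does not imply NOT NULL → nullable.
- user_id: part of the PRIMARY KEY, which implies NOT NULL → not nullable.
- channel: part of the PRIMARY KEY, which implies NOT NULL → not nullable.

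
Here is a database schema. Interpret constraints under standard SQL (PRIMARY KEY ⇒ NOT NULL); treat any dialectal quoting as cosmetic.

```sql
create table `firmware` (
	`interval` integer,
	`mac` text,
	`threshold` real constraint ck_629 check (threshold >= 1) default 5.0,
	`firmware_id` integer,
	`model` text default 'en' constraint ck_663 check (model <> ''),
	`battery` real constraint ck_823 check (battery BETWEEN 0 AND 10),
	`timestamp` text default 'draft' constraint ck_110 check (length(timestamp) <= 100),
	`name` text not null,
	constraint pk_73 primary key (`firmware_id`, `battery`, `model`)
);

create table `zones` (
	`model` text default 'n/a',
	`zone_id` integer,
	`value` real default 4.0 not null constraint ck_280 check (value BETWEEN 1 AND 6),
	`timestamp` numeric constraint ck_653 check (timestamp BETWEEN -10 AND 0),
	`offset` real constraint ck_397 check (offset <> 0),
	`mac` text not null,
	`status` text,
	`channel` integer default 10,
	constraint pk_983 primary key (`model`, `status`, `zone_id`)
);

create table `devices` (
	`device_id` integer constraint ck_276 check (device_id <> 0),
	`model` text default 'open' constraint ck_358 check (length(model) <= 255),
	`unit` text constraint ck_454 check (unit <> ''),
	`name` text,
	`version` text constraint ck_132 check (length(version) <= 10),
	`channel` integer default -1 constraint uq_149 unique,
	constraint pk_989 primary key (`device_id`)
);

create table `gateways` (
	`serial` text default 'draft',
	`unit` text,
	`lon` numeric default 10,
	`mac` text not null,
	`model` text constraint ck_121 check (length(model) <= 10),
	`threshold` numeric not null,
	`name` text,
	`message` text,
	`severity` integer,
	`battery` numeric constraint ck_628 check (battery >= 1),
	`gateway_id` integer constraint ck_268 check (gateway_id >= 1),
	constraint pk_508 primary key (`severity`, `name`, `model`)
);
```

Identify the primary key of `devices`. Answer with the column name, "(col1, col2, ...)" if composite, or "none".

device_id

device_id is declared PRIMARY KEY as a table-level PRIMARY KEY clause.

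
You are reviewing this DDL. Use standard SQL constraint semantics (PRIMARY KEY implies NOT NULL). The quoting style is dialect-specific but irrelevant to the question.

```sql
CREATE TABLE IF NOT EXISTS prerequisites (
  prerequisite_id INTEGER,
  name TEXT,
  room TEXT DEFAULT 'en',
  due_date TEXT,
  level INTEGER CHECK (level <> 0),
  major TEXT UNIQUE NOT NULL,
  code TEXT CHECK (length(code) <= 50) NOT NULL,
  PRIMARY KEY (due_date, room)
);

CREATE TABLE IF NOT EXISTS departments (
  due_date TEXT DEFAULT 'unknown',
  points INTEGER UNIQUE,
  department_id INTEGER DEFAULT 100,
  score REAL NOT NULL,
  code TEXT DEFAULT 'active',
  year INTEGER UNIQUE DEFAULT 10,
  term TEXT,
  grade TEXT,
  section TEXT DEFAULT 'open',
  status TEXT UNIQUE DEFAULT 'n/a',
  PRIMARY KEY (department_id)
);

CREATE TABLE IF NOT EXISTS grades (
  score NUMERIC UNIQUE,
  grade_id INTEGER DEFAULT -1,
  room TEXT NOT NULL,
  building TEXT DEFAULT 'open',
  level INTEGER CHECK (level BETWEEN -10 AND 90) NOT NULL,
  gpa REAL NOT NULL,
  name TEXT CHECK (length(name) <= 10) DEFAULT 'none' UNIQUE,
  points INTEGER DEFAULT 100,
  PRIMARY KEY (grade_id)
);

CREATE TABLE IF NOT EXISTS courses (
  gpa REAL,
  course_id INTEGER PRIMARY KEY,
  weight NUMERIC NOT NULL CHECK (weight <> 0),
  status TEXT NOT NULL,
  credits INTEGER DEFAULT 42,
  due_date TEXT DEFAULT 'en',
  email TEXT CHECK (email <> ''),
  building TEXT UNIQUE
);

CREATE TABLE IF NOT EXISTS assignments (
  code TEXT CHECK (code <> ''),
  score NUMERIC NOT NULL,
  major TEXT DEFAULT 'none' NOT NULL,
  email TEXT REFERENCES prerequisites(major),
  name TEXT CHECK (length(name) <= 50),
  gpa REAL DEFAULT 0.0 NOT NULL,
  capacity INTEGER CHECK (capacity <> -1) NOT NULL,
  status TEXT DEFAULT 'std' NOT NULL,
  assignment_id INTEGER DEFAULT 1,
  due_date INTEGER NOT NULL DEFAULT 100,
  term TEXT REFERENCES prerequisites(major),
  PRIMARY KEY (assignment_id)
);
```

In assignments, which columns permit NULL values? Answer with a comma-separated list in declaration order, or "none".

- code: CHECK does not forbid NULL (a CHECK constraint passes when its expression is NULL) → nullable.
- score: declared NOT NULL → not nullable.
- major: declared NOT NULL → not nullable.
- email: a foreign key column may be NULL unless separately constrained → nullable.
- name: CHECK does not forbid NULL (a CHECK constraint passes when its expression is NULL) → nullable.
- gpa: declared NOT NULL → not nullable.
- capacity: declared NOT NULL → not nullable.
- status: declared NOT NULL → not nullable.
- assignment_id: part of the PRIMARY KEY, which implies NOT NULL → not nullable.
- due_date: declared NOT NULL → not nullable.
- term: a foreign key column may be NULL unless separately constrained → nullable.

code, email, name, term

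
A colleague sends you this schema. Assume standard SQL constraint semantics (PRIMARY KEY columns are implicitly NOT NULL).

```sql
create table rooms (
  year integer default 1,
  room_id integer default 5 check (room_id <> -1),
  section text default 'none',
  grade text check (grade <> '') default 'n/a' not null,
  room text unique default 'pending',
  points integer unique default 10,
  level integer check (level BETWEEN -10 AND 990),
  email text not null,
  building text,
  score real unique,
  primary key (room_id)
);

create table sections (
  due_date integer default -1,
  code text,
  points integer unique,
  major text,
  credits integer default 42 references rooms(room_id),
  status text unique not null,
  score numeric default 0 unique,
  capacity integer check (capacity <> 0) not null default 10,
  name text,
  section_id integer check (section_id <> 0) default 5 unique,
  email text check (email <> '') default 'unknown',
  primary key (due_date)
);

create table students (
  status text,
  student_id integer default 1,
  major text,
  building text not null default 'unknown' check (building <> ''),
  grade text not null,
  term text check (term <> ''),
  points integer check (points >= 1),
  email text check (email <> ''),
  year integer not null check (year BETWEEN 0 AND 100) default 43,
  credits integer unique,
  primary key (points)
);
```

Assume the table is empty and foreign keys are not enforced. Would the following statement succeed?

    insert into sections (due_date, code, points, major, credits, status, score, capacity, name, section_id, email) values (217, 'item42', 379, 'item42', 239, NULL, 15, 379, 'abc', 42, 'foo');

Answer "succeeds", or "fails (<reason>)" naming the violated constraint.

status is explicitly set to NULL, but status is declared NOT NULL.

fails (NOT NULL on status)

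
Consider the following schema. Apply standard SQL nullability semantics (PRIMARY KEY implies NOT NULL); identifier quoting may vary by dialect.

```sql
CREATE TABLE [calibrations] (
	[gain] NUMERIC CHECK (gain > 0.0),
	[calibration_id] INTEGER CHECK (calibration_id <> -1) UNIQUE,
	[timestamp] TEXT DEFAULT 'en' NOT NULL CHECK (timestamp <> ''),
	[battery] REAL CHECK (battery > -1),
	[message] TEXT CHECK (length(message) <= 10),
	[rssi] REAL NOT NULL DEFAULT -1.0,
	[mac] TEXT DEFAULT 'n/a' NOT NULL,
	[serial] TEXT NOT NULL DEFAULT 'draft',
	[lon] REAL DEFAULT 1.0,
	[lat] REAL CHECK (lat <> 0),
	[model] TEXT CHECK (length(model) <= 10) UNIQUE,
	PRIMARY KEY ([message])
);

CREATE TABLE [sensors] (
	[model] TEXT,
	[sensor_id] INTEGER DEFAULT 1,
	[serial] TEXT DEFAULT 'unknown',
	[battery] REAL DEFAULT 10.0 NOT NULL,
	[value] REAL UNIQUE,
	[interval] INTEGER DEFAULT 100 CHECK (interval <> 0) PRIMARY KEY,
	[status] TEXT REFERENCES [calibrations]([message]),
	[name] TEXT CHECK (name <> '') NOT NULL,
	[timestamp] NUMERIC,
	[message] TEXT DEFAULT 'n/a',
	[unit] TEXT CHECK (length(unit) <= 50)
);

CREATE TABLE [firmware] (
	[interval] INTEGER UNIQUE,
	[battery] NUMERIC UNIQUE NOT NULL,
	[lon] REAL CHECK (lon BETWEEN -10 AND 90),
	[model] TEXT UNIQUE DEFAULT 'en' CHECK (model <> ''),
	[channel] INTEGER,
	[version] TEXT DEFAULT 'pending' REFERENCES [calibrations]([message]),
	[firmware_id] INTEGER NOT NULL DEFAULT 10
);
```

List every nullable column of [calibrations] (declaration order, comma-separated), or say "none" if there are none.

- gain: CHECK does not forbid NULL (a CHECK constraint passes when its expression is NULL) → nullable.
- calibration_id: CHECK does not forbid NULL (a CHECK constraint passes when its expression is NULL) → nullable.
- timestamp: declared NOT NULL → not nullable.
- battery: CHECK does not forbid NULL (a CHECK constraint passes when its expression is NULL) → nullable.
- message: part of the PRIMARY KEY, which implies NOT NULL → not nullable.
- rssi: declared NOT NULL → not nullable.
- mac: declared NOT NULL → not nullable.
- serial: declared NOT NULL → not nullable.
- lon: DEFAULT only fills an omitted column; an explicit NULL is still allowed → nullable.
- lat: CHECK does not forbid NULL (a CHECK constraint passes when its expression is NULL) → nullable.
- model: CHECK does not forbid NULL (a CHECK constraint passes when its expression is NULL) → nullable.

gain, calibration_id, battery, lon, lat, model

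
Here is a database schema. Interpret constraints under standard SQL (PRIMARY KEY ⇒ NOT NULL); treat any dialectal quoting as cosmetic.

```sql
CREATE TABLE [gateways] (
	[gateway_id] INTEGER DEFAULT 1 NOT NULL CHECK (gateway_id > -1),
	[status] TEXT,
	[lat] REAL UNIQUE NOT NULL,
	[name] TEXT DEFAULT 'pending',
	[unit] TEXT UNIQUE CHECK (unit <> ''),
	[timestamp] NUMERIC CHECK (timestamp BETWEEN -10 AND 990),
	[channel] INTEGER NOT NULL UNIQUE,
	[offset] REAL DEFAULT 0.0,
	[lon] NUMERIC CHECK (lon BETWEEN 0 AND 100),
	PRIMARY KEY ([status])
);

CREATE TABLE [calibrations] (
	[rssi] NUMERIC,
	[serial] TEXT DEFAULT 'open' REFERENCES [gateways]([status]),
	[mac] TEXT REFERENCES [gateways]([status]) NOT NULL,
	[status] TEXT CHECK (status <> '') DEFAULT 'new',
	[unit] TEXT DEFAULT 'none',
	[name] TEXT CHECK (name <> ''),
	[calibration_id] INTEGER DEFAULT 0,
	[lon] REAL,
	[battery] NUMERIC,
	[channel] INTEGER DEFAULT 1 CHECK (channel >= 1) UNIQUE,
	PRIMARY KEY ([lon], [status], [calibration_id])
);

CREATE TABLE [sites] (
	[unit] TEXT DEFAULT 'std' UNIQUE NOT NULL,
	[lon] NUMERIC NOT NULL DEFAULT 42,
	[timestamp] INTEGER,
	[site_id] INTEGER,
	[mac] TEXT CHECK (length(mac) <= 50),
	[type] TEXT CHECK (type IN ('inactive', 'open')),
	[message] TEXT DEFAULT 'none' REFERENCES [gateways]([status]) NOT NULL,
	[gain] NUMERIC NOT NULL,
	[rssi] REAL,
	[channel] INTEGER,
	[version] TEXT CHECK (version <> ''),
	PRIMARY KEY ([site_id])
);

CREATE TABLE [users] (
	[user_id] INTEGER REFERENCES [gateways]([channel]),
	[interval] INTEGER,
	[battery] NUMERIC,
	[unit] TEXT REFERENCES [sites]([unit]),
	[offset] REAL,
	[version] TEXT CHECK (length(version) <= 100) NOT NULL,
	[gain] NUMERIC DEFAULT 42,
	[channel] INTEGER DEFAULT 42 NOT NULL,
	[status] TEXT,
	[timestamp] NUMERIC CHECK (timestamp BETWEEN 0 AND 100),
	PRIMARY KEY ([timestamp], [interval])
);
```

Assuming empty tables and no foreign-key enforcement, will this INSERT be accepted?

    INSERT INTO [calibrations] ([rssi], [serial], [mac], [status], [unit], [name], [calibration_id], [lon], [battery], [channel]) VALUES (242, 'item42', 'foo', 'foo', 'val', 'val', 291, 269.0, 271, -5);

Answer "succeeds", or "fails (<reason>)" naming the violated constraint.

The value -5 for channel violates CHECK (channel >= 1).

fails (CHECK on channel)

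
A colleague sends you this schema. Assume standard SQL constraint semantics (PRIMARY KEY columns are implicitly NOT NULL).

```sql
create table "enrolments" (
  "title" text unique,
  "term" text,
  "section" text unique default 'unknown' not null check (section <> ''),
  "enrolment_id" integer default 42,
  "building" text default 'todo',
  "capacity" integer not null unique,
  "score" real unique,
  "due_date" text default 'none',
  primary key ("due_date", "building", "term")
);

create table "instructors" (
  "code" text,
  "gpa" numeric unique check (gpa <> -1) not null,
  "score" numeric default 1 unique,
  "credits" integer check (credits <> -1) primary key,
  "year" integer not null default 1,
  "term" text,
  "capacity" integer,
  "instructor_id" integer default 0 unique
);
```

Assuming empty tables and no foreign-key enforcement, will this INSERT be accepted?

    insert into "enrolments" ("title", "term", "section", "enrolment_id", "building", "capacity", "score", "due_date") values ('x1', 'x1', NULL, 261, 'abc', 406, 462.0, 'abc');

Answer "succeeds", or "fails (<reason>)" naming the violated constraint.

section is explicitly set to NULL, but section is declared NOT NULL.

fails (NOT NULL on section)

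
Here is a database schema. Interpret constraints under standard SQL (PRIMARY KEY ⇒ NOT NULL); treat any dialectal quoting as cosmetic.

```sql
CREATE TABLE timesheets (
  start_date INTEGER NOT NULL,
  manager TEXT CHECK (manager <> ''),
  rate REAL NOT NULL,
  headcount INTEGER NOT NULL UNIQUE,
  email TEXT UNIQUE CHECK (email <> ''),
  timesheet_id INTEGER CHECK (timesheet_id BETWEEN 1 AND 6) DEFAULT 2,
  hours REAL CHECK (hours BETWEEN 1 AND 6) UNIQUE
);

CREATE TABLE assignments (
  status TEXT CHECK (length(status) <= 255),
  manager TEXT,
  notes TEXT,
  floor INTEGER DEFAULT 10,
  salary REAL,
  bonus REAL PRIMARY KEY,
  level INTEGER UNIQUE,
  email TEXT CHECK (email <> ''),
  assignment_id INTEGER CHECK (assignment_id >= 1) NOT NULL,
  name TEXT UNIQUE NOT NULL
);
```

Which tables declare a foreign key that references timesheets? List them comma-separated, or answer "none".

none

No REFERENCES clause anywhere in the schema names timesheets.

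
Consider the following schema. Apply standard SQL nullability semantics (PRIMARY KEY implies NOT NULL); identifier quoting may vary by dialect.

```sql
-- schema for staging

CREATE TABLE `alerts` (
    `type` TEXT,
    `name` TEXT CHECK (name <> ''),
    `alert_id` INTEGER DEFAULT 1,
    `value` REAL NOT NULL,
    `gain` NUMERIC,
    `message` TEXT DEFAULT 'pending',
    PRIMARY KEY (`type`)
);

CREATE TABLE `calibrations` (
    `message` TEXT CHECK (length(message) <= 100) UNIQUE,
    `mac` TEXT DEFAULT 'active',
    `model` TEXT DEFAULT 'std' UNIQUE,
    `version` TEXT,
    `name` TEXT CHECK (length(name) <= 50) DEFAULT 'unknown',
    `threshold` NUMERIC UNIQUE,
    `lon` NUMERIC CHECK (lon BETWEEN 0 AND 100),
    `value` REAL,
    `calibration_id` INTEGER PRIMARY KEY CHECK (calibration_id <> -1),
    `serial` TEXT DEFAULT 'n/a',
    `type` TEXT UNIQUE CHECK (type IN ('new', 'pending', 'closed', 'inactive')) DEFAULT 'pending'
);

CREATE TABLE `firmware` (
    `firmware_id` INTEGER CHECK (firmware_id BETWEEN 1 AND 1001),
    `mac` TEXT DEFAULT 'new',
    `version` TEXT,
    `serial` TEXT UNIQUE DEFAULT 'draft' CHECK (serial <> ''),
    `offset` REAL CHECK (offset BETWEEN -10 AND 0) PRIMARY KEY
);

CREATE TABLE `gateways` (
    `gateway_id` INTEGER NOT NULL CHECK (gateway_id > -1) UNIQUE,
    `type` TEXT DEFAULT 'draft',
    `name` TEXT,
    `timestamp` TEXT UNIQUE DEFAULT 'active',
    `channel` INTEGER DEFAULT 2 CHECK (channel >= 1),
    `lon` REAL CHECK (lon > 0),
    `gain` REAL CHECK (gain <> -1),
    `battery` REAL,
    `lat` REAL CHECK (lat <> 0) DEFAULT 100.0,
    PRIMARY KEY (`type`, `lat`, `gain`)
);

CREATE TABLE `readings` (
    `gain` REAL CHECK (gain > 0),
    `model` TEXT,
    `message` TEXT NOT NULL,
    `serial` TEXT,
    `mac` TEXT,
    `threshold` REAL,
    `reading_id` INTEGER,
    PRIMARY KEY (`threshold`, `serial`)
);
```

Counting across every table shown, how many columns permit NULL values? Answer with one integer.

alerts: 4 nullable (name, alert_id, gain, message — PK (type) and explicit NOT NULL columns excluded).
calibrations: 10 nullable (message, mac, model, version, name, threshold, lon, value, serial, type — PK (calibration_id) and explicit NOT NULL columns excluded).
firmware: 4 nullable (firmware_id, mac, version, serial — PK (offset) and explicit NOT NULL columns excluded).
gateways: 5 nullable (name, timestamp, channel, lon, battery — PK (type, lat, gain) and explicit NOT NULL columns excluded).
readings: 4 nullable (gain, model, mac, reading_id — PK (threshold, serial) and explicit NOT NULL columns excluded).
Total: 4 + 10 + 4 + 5 + 4 = 27.

27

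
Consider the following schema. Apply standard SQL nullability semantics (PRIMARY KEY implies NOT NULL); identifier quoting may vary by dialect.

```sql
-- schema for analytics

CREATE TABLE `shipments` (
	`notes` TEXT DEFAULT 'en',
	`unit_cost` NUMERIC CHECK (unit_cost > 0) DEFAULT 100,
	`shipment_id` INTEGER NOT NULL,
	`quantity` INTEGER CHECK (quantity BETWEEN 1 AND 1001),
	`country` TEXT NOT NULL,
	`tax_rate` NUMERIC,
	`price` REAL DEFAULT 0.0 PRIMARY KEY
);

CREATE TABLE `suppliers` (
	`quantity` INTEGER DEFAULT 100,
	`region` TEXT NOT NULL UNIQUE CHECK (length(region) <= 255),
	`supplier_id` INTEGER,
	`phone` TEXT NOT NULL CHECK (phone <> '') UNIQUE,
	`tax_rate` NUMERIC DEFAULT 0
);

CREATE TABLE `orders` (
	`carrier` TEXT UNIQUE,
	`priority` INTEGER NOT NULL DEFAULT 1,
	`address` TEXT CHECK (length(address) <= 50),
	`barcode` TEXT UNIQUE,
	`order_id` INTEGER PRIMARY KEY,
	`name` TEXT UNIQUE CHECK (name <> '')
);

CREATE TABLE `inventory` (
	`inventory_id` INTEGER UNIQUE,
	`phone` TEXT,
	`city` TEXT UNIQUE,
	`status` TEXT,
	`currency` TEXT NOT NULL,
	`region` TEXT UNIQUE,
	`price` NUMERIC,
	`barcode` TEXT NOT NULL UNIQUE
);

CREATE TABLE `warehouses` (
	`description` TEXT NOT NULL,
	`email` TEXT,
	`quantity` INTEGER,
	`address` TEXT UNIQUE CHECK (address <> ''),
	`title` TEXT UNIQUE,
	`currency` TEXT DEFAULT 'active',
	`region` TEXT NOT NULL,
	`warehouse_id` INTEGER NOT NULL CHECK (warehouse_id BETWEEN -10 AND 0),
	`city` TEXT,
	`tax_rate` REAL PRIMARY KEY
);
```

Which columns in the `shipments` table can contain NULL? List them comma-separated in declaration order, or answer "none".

- notes: DEFAULT only fills an omitted column; an explicit NULL is still allowed → nullable.
- unit_cost: CHECK does not forbid NULL (a CHECK constraint passes when its expression is NULL) → nullable.
- shipment_id: declared NOT NULL → not nullable.
- quantity: CHECK does not forbid NULL (a CHECK constraint passes when its expression is NULL) → nullable.
- country: declared NOT NULL → not nullable.
- tax_rate: no NOT NULL constraint applies → nullable.
- price: part of the PRIMARY KEY, which implies NOT NULL → not nullable.

notes, unit_cost, quantity, tax_rate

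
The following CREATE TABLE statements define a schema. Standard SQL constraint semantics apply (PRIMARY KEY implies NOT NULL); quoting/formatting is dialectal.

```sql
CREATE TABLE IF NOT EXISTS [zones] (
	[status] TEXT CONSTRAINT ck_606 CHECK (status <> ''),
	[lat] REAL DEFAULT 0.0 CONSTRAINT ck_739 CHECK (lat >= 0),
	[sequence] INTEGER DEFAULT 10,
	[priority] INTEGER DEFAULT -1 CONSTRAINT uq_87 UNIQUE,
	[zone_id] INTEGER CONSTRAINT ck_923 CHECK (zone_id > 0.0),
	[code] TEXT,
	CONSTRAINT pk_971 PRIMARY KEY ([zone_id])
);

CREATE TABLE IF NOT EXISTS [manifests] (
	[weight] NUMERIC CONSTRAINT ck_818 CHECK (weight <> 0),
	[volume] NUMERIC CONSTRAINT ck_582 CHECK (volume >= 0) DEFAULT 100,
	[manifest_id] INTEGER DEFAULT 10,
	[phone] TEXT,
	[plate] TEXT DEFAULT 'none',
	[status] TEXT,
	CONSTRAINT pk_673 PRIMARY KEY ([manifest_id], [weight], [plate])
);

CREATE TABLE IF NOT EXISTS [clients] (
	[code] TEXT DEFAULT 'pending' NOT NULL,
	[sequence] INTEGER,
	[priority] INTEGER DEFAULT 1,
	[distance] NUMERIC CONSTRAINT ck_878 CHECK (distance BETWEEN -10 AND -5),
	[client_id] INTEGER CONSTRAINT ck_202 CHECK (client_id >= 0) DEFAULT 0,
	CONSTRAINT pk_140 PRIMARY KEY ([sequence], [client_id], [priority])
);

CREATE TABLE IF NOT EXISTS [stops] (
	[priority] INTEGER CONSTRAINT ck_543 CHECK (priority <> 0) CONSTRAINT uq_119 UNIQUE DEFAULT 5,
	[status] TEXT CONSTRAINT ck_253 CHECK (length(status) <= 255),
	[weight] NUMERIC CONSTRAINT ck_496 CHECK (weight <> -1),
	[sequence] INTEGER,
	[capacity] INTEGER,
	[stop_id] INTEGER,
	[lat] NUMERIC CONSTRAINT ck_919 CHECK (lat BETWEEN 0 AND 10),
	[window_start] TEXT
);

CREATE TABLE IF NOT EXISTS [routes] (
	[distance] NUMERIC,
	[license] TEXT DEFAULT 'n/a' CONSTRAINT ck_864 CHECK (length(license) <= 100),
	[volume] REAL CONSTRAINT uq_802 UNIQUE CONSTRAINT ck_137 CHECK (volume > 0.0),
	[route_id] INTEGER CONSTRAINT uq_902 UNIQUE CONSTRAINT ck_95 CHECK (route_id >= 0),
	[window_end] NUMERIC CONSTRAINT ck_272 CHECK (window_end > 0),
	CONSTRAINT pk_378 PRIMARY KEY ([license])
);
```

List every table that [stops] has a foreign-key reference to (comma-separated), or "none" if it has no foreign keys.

none

No column in stops has a REFERENCES clause.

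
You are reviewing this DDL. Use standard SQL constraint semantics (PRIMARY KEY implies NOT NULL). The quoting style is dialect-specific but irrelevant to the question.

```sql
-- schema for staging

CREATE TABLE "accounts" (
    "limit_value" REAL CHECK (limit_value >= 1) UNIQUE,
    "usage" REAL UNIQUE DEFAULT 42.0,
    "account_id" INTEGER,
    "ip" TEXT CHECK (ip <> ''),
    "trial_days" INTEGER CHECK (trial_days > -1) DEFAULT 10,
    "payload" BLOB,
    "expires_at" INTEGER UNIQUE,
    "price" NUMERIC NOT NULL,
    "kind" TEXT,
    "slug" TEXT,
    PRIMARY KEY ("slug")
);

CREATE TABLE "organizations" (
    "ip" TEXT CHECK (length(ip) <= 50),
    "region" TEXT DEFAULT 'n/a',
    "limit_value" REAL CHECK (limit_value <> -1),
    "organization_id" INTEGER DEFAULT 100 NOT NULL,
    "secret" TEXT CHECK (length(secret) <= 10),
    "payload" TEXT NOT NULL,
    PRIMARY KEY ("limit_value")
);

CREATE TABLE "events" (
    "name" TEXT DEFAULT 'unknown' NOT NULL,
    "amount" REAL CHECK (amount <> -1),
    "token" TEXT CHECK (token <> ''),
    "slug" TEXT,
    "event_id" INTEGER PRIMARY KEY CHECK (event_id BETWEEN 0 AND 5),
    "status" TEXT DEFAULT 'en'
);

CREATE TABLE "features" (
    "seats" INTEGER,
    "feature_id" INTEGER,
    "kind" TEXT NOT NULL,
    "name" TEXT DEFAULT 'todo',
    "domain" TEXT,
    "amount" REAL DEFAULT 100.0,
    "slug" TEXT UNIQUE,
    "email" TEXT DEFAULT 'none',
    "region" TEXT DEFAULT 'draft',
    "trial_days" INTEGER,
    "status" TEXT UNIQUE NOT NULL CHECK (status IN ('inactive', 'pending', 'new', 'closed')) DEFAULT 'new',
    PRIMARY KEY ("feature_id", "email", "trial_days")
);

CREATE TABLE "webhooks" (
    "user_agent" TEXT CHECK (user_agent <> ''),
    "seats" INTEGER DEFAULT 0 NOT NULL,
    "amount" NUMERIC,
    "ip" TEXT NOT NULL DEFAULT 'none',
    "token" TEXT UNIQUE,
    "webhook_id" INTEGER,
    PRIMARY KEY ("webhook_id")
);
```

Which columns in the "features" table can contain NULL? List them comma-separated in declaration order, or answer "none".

- seats: no NOT NULL constraint applies → nullable.
- feature_id: part of the PRIMARY KEY, which implies NOT NULL → not nullable.
- kind: declared NOT NULL → not nullable.
- name: DEFAULT only fills an omitted column; an explicit NULL is still allowed → nullable.
- domain: no NOT NULL constraint applies → nullable.
- amount: DEFAULT only fills an omitted column; an explicit NULL is still allowed → nullable.
- slug: UNIQUE does not imply NOT NULL → nullable.
- email: part of the PRIMARY KEY, which implies NOT NULL → not nullable.
- region: DEFAULT only fills an omitted column; an explicit NULL is still allowed → nullable.
- trial_days: part of the PRIMARY KEY, which implies NOT NULL → not nullable.
- status: declared NOT NULL → not nullable.

seats, name, domain, amount, slug, region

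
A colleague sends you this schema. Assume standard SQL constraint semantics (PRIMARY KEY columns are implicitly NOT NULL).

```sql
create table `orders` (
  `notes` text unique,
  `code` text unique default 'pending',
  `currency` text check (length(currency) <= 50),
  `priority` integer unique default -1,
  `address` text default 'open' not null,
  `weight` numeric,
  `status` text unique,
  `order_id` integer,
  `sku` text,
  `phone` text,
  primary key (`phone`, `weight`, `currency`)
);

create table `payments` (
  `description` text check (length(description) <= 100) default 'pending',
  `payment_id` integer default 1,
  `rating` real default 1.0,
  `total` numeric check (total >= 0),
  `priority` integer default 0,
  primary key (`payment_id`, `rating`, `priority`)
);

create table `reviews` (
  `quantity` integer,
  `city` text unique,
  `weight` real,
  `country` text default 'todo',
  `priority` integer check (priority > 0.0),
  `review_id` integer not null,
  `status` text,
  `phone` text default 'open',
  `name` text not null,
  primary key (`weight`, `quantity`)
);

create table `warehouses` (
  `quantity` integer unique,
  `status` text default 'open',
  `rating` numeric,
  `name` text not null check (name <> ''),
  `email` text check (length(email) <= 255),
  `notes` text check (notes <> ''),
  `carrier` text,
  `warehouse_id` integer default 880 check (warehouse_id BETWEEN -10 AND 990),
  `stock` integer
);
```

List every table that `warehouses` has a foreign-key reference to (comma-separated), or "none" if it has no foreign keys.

none

No column in warehouses has a REFERENCES clause.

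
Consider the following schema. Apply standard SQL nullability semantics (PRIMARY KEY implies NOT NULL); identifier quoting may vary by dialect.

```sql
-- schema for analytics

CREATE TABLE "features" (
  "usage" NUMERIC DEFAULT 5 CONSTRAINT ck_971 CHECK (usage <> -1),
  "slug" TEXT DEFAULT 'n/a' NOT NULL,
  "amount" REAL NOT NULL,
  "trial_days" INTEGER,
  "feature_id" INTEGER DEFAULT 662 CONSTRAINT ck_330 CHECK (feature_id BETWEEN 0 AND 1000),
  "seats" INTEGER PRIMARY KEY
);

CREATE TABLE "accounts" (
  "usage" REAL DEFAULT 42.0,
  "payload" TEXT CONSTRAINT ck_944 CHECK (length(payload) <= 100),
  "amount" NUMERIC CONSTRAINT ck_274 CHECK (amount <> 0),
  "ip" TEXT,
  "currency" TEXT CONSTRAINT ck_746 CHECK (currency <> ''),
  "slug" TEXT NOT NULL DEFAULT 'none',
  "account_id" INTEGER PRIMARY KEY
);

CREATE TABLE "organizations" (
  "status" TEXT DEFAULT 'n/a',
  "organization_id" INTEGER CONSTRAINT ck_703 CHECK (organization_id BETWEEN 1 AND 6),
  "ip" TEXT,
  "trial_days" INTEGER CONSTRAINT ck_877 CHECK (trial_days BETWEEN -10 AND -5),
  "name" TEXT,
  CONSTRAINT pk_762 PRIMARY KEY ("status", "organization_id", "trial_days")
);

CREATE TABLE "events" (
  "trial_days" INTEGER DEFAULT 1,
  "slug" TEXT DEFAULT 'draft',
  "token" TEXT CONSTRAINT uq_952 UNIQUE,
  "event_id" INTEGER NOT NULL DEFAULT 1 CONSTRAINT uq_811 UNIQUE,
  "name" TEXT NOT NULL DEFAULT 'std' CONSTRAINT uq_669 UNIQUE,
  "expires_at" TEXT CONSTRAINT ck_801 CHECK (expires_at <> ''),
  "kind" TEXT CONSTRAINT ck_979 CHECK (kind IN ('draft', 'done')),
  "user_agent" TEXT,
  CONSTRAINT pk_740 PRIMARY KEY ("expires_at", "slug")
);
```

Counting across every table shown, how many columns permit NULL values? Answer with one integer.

features: 3 nullable (usage, trial_days, feature_id — PK (seats) and explicit NOT NULL columns excluded).
accounts: 5 nullable (usage, payload, amount, ip, currency — PK (account_id) and explicit NOT NULL columns excluded).
organizations: 2 nullable (ip, name — PK (status, organization_id, trial_days) and explicit NOT NULL columns excluded).
events: 4 nullable (trial_days, token, kind, user_agent — PK (expires_at, slug) and explicit NOT NULL columns excluded).
Total: 3 + 5 + 2 + 4 = 14.

14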